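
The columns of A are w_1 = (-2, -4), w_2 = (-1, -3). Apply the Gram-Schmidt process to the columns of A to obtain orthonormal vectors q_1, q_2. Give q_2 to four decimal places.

q_2 = (0.8944, -0.4472)

w_1 = (-2, -4); ‖w_1‖ = 4.4721, so q_1 = (-0.4472, -0.8944).
q_1·w_2 = (-0.4472)·(-1) + (-0.8944)·(-3) = 3.1305.
u_2 = w_2 − 3.1305·q_1 = (0.4000, -0.2000).
‖u_2‖ = 0.4472, so q_2 = (0.8944, -0.4472).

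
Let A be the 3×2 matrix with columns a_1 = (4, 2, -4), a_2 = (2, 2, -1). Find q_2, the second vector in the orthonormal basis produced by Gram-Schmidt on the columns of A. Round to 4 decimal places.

q_2 = (0.1617, 0.8085, 0.5659)

q_1 = a_1/‖a_1‖ = (4, 2, -4)/6.0000 = (0.6667, 0.3333, -0.6667).
r_{12} = q_1·a_2 = 2.6667.
u_2 = a_2 − 2.6667·q_1 = (0.2222, 1.1111, 0.7778).
‖u_2‖ = 1.3744, so q_2 = (0.1617, 0.8085, 0.5659).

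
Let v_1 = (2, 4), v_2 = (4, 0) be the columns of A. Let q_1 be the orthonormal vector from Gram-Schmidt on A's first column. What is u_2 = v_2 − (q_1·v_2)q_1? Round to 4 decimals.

u_2 = (3.2000, -1.6000)

v_1 = (2, 4); ‖v_1‖ = 4.4721, so q_1 = (0.4472, 0.8944).
q_1·v_2 = 0.4472·4 + 0.8944·0 = 1.7889.
u_2 = v_2 − 1.7889·q_1 = (3.2000, -1.6000).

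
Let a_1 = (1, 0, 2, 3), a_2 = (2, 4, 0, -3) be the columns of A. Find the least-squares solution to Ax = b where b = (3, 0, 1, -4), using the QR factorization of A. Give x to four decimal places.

a_1 = (1, 0, 2, 3); ‖a_1‖ = 3.7417, so q_1 = (0.2673, 0.0000, 0.5345, 0.8018).
q_1·a_2 = 0.2673·2 + 0.0000·4 + 0.5345·0 + 0.8018·(-3) = -1.8708.
u_2 = a_2 + 1.8708·q_1 = (2.5000, 4.0000, 1.0000, -1.5000).
‖u_2‖ = 5.0498, so q_2 = (0.4951, 0.7921, 0.1980, -0.2970).
Qᵀb = (-1.8708, 2.8714).
Back-substitute: x_2 = 2.8714/5.0498 = 0.5686.
x_1 = (-1.8708 + 1.8708·0.5686)/3.7417 = -0.2157.

x = (-0.2157, 0.5686)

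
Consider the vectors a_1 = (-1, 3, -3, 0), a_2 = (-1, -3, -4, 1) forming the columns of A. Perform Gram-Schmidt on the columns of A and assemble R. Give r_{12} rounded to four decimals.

r_{12} = 0.9177

a_1 = (-1, 3, -3, 0); ‖a_1‖ = 4.3589, so q_1 = (-0.2294, 0.6882, -0.6882, 0.0000).
r_{12} = q_1·a_2 = 0.9177.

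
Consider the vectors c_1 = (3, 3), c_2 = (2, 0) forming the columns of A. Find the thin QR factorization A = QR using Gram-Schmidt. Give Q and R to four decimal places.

c_1 = (3, 3); ‖c_1‖ = 4.2426, so q_1 = (0.7071, 0.7071).
q_1·c_2 = 0.7071·2 + 0.7071·0 = 1.4142.
u_2 = c_2 − 1.4142·q_1 = (1.0000, -1.0000).
‖u_2‖ = 1.4142, so q_2 = (0.7071, -0.7071).

Q = [[0.7071, 0.7071], [0.7071, -0.7071]], R = [[4.2426, 1.4142], [0.0000, 1.4142]]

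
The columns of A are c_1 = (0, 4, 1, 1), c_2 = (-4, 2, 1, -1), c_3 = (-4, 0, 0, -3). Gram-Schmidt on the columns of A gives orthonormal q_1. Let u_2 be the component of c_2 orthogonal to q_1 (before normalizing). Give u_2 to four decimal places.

c_1 = (0, 4, 1, 1); ‖c_1‖ = 4.2426, so q_1 = (0.0000, 0.9428, 0.2357, 0.2357).
q_1·c_2 = 0.0000·(-4) + 0.9428·2 + 0.2357·1 + 0.2357·(-1) = 1.8856.
u_2 = c_2 − 1.8856·q_1 = (-4.0000, 0.2222, 0.5556, -1.4444).

u_2 = (-4.0000, 0.2222, 0.5556, -1.4444)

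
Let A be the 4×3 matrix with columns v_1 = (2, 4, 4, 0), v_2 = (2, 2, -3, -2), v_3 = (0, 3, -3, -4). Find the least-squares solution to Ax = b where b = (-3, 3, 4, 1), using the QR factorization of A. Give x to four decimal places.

x = (0.6111, -1.7027, 0.9459)

e_1 = v_1/‖v_1‖ = (2, 4, 4, 0)/6.0000 = (0.3333, 0.6667, 0.6667, 0.0000).
r_{12} = e_1·v_2 = 0.0000.
u_2 = v_2 − 0.0000·e_1 = (2.0000, 2.0000, -3.0000, -2.0000).
‖u_2‖ = 4.5826, so e_2 = (0.4364, 0.4364, -0.6547, -0.4364).
r_{13} = e_1·v_3 = 0.0000; r_{23} = e_2·v_3 = 5.0190.
u_3 = v_3 − 0.0000·e_1 − 5.0190·e_2 = (-2.1905, 0.8095, 0.2857, -1.8095).
‖u_3‖ = 2.9681, so e_3 = (-0.7380, 0.2727, 0.0963, -0.6097).
Qᵀb = (3.6667, -3.0551, 2.8076).
Back-substitute: x_3 = 2.8076/2.9681 = 0.9459.
x_2 = (-3.0551 − 5.0190·0.9459)/4.5826 = -1.7027.
x_1 = (3.6667 − 0.0000·(-1.7027) − 0.0000·0.9459)/6.0000 = 0.6111.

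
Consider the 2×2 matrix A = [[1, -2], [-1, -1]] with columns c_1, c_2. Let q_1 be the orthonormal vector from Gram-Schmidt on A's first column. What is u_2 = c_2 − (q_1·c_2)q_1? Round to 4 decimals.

u_2 = (-1.5000, -1.5000)

q_1 = c_1/‖c_1‖ = (1, -1)/1.4142 = (0.7071, -0.7071).
r_{12} = q_1·c_2 = -0.7071.
u_2 = c_2 + 0.7071·q_1 = (-1.5000, -1.5000).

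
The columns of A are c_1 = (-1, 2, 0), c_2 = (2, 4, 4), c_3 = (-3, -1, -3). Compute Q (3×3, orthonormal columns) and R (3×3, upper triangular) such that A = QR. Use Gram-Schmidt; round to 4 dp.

c_1 = (-1, 2, 0); ‖c_1‖ = 2.2361, so e_1 = (-0.4472, 0.8944, 0.0000).
e_1·c_2 = (-0.4472)·2 + 0.8944·4 + 0.0000·4 = 2.6833.
u_2 = c_2 − 2.6833·e_1 = (3.2000, 1.6000, 4.0000).
‖u_2‖ = 5.3666, so e_2 = (0.5963, 0.2981, 0.7454).
e_1·c_3 = (-0.4472)·(-3) + 0.8944·(-1) + 0.0000·(-3) = 0.4472; e_2·c_3 = 0.5963·(-3) + 0.2981·(-1) + 0.7454·(-3) = -4.3231.
u_3 = c_3 − 0.4472·e_1 + 4.3231·e_2 = (-0.2222, -0.1111, 0.2222).
‖u_3‖ = 0.3333, so e_3 = (-0.6667, -0.3333, 0.6667).

Q = [[-0.4472, 0.5963, -0.6667], [0.8944, 0.2981, -0.3333], [0.0000, 0.7454, 0.6667]], R = [[2.2361, 2.6833, 0.4472], [0.0000, 5.3666, -4.3231], [0.0000, 0.0000, 0.3333]]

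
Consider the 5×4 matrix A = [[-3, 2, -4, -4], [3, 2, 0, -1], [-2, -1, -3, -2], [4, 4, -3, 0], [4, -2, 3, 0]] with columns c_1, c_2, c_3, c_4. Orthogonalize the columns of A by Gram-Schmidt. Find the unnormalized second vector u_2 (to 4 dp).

c_1 = (-3, 3, -2, 4, 4); ‖c_1‖ = 7.3485, so q_1 = (-0.4082, 0.4082, -0.2722, 0.5443, 0.5443).
q_1·c_2 = (-0.4082)·2 + 0.4082·2 + (-0.2722)·(-1) + 0.5443·4 + 0.5443·(-2) = 1.3608.
u_2 = c_2 − 1.3608·q_1 = (2.5556, 1.4444, -0.6296, 3.2593, -2.7407).

u_2 = (2.5556, 1.4444, -0.6296, 3.2593, -2.7407)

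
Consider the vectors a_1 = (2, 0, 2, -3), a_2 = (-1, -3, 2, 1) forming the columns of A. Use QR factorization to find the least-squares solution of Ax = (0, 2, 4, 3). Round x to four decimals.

e_1 = a_1/‖a_1‖ = (2, 0, 2, -3)/4.1231 = (0.4851, 0.0000, 0.4851, -0.7276).
r_{12} = e_1·a_2 = -0.2425.
u_2 = a_2 + 0.2425·e_1 = (-0.8824, -3.0000, 2.1176, 0.8235).
‖u_2‖ = 3.8654, so e_2 = (-0.2283, -0.7761, 0.5478, 0.2131).
Qᵀb = (-0.2425, 1.2783).
Back-substitute: x_2 = 1.2783/3.8654 = 0.3307.
x_1 = (-0.2425 + 0.2425·0.3307)/4.1231 = -0.0394.

x = (-0.0394, 0.3307)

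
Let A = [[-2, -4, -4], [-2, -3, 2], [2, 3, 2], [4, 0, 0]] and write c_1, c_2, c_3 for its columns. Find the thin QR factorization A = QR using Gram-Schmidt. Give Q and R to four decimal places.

Q = [[-0.3780, -0.5791, -0.5162], [-0.3780, -0.3539, 0.8388], [0.3780, 0.3539, 0.1505], [0.7559, -0.6435, 0.0860]], R = [[5.2915, 3.7796, 1.5119], [0.0000, 4.4401, 2.3166], [0.0000, 0.0000, 4.0432]]

c_1 = (-2, -2, 2, 4); ‖c_1‖ = 5.2915, so e_1 = (-0.3780, -0.3780, 0.3780, 0.7559).
e_1·c_2 = (-0.3780)·(-4) + (-0.3780)·(-3) + 0.3780·3 + 0.7559·0 = 3.7796.
u_2 = c_2 − 3.7796·e_1 = (-2.5714, -1.5714, 1.5714, -2.8571).
‖u_2‖ = 4.4401, so e_2 = (-0.5791, -0.3539, 0.3539, -0.6435).
e_1·c_3 = (-0.3780)·(-4) + (-0.3780)·2 + 0.3780·2 + 0.7559·0 = 1.5119; e_2·c_3 = (-0.5791)·(-4) + (-0.3539)·2 + 0.3539·2 + (-0.6435)·0 = 2.3166.
u_3 = c_3 − 1.5119·e_1 − 2.3166·e_2 = (-2.0870, 3.3913, 0.6087, 0.3478).
‖u_3‖ = 4.0432, so e_3 = (-0.5162, 0.8388, 0.1505, 0.0860).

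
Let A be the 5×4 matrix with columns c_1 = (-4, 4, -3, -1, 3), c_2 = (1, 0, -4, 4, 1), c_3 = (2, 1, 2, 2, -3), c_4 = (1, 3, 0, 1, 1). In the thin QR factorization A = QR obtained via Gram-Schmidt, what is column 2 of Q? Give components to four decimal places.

c_1 = (-4, 4, -3, -1, 3); ‖c_1‖ = 7.1414, so q_1 = (-0.5601, 0.5601, -0.4201, -0.1400, 0.4201).
q_1·c_2 = (-0.5601)·1 + 0.5601·0 + (-0.4201)·(-4) + (-0.1400)·4 + 0.4201·1 = 0.9802.
u_2 = c_2 − 0.9802·q_1 = (1.5490, -0.5490, -3.5882, 4.1373, 0.5882).
‖u_2‖ = 5.7480, so q_2 = (0.2695, -0.0955, -0.6243, 0.7198, 0.1023).

q_2 = (0.2695, -0.0955, -0.6243, 0.7198, 0.1023)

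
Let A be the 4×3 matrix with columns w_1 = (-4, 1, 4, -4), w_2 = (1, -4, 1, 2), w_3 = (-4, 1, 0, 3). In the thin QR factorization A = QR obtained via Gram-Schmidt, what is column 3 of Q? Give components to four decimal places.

e_1 = w_1/‖w_1‖ = (-4, 1, 4, -4)/7.0000 = (-0.5714, 0.1429, 0.5714, -0.5714).
r_{12} = e_1·w_2 = -1.7143.
u_2 = w_2 + 1.7143·e_1 = (0.0204, -3.7551, 1.9796, 1.0204).
‖u_2‖ = 4.3659, so e_2 = (0.0047, -0.8601, 0.4534, 0.2337).
r_{13} = e_1·w_3 = 0.7143; r_{23} = e_2·w_3 = -0.1776.
u_3 = w_3 − 0.7143·e_1 + 0.1776·e_2 = (-3.5910, 0.7452, -0.3276, 3.4497).
‖u_3‖ = 5.0456, so e_3 = (-0.7117, 0.1477, -0.0649, 0.6837).

e_3 = (-0.7117, 0.1477, -0.0649, 0.6837)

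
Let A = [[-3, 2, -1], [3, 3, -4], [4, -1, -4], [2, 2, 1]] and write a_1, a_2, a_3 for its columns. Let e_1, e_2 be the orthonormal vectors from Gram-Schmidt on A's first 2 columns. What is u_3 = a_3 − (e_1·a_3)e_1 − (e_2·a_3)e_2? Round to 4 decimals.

e_1 = a_1/‖a_1‖ = (-3, 3, 4, 2)/6.1644 = (-0.4867, 0.4867, 0.6489, 0.3244).
r_{12} = e_1·a_2 = 0.4867.
u_2 = a_2 − 0.4867·e_1 = (2.2368, 2.7632, -1.3158, 1.8421).
‖u_2‖ = 4.2146, so e_2 = (0.5307, 0.6556, -0.3122, 0.4371).
r_{13} = e_1·a_3 = -3.7311; r_{23} = e_2·a_3 = -1.4673.
u_3 = a_3 + 3.7311·e_1 + 1.4673·e_2 = (-2.0370, -1.2222, -2.0370, 2.8519).

u_3 = (-2.0370, -1.2222, -2.0370, 2.8519)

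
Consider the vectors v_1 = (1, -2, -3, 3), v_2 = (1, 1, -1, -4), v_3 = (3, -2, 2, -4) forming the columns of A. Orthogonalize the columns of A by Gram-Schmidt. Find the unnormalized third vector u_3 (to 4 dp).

v_1 = (1, -2, -3, 3); ‖v_1‖ = 4.7958, so q_1 = (0.2085, -0.4170, -0.6255, 0.6255).
q_1·v_2 = 0.2085·1 + (-0.4170)·1 + (-0.6255)·(-1) + 0.6255·(-4) = -2.0851.
u_2 = v_2 + 2.0851·q_1 = (1.4348, 0.1304, -2.3043, -2.6957).
‖u_2‖ = 3.8278, so q_2 = (0.3748, 0.0341, -0.6020, -0.7042).
q_1·v_3 = 0.2085·3 + (-0.4170)·(-2) + (-0.6255)·2 + 0.6255·(-4) = -2.2937; q_2·v_3 = 0.3748·3 + 0.0341·(-2) + (-0.6020)·2 + (-0.7042)·(-4) = 2.6692.
u_3 = v_3 + 2.2937·q_1 − 2.6692·q_2 = (2.4777, -3.0475, 2.1721, -0.6855).

u_3 = (2.4777, -3.0475, 2.1721, -0.6855)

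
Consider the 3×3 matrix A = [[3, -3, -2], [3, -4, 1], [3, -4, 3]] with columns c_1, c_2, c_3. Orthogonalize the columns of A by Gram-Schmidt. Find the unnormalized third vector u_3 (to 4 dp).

q_1 = c_1/‖c_1‖ = (3, 3, 3)/5.1962 = (0.5774, 0.5774, 0.5774).
r_{12} = q_1·c_2 = -6.3509.
u_2 = c_2 + 6.3509·q_1 = (0.6667, -0.3333, -0.3333).
‖u_2‖ = 0.8165, so q_2 = (0.8165, -0.4082, -0.4082).
r_{13} = q_1·c_3 = 1.1547; r_{23} = q_2·c_3 = -3.2660.
u_3 = c_3 − 1.1547·q_1 + 3.2660·q_2 = (0.0000, -1.0000, 1.0000).

u_3 = (0.0000, -1.0000, 1.0000)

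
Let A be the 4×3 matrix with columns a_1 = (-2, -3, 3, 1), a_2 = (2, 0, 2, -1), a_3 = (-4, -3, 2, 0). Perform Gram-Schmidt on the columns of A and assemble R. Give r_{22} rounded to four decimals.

r_{22} = 2.9927

q_1 = a_1/‖a_1‖ = (-2, -3, 3, 1)/4.7958 = (-0.4170, -0.6255, 0.6255, 0.2085).
r_{12} = q_1·a_2 = 0.2085.
u_2 = a_2 − 0.2085·q_1 = (2.0870, 0.1304, 1.8696, -1.0435).
r_{22} = ‖u_2‖ = 2.9927.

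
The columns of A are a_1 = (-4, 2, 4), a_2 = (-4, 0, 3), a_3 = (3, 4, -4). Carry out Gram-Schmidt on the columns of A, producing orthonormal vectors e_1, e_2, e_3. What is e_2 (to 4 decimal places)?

e_2 = (-0.4952, -0.8666, -0.0619)

a_1 = (-4, 2, 4); ‖a_1‖ = 6.0000, so e_1 = (-0.6667, 0.3333, 0.6667).
e_1·a_2 = (-0.6667)·(-4) + 0.3333·0 + 0.6667·3 = 4.6667.
u_2 = a_2 − 4.6667·e_1 = (-0.8889, -1.5556, -0.1111).
‖u_2‖ = 1.7951, so e_2 = (-0.4952, -0.8666, -0.0619).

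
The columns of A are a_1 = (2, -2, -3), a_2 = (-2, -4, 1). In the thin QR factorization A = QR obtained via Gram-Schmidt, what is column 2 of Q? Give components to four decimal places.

a_1 = (2, -2, -3); ‖a_1‖ = 4.1231, so e_1 = (0.4851, -0.4851, -0.7276).
e_1·a_2 = 0.4851·(-2) + (-0.4851)·(-4) + (-0.7276)·1 = 0.2425.
u_2 = a_2 − 0.2425·e_1 = (-2.1176, -3.8824, 1.1765).
‖u_2‖ = 4.5762, so e_2 = (-0.4628, -0.8484, 0.2571).

e_2 = (-0.4628, -0.8484, 0.2571)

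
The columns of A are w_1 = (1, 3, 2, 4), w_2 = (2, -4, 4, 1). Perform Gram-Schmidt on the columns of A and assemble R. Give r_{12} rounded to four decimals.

q_1 = w_1/‖w_1‖ = (1, 3, 2, 4)/5.4772 = (0.1826, 0.5477, 0.3651, 0.7303).
r_{12} = q_1·w_2 = 0.3651.

r_{12} = 0.3651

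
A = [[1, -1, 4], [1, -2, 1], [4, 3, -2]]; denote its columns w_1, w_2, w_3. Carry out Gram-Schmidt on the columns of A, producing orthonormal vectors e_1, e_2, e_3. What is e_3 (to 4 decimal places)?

e_3 = (0.8412, -0.5353, -0.0765)

w_1 = (1, 1, 4); ‖w_1‖ = 4.2426, so e_1 = (0.2357, 0.2357, 0.9428).
e_1·w_2 = 0.2357·(-1) + 0.2357·(-2) + 0.9428·3 = 2.1213.
u_2 = w_2 − 2.1213·e_1 = (-1.5000, -2.5000, 1.0000).
‖u_2‖ = 3.0822, so e_2 = (-0.4867, -0.8111, 0.3244).
e_1·w_3 = 0.2357·4 + 0.2357·1 + 0.9428·(-2) = -0.7071; e_2·w_3 = (-0.4867)·4 + (-0.8111)·1 + 0.3244·(-2) = -3.4066.
u_3 = w_3 + 0.7071·e_1 + 3.4066·e_2 = (2.5088, -1.5965, -0.2281).
‖u_3‖ = 2.9824, so e_3 = (0.8412, -0.5353, -0.0765).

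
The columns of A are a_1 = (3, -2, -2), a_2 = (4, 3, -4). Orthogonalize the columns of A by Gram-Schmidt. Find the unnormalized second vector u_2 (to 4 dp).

u_2 = (1.5294, 4.6471, -2.3529)

a_1 = (3, -2, -2); ‖a_1‖ = 4.1231, so q_1 = (0.7276, -0.4851, -0.4851).
q_1·a_2 = 0.7276·4 + (-0.4851)·3 + (-0.4851)·(-4) = 3.3955.
u_2 = a_2 − 3.3955·q_1 = (1.5294, 4.6471, -2.3529).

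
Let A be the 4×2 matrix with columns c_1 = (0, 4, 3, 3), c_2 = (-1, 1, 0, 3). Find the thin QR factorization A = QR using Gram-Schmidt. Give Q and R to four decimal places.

Q = [[0.0000, -0.4073], [0.6860, -0.2156], [0.5145, -0.4671], [0.5145, 0.7546]], R = [[5.8310, 2.2295], [0.0000, 2.4555]]

c_1 = (0, 4, 3, 3); ‖c_1‖ = 5.8310, so e_1 = (0.0000, 0.6860, 0.5145, 0.5145).
e_1·c_2 = 0.0000·(-1) + 0.6860·1 + 0.5145·0 + 0.5145·3 = 2.2295.
u_2 = c_2 − 2.2295·e_1 = (-1.0000, -0.5294, -1.1471, 1.8529).
‖u_2‖ = 2.4555, so e_2 = (-0.4073, -0.2156, -0.4671, 0.7546).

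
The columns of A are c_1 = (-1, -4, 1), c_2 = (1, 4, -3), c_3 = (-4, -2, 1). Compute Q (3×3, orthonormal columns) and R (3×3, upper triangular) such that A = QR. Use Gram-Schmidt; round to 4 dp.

c_1 = (-1, -4, 1); ‖c_1‖ = 4.2426, so e_1 = (-0.2357, -0.9428, 0.2357).
e_1·c_2 = (-0.2357)·1 + (-0.9428)·4 + 0.2357·(-3) = -4.7140.
u_2 = c_2 + 4.7140·e_1 = (-0.1111, -0.4444, -1.8889).
‖u_2‖ = 1.9437, so e_2 = (-0.0572, -0.2287, -0.9718).
e_1·c_3 = (-0.2357)·(-4) + (-0.9428)·(-2) + 0.2357·1 = 3.0641; e_2·c_3 = (-0.0572)·(-4) + (-0.2287)·(-2) + (-0.9718)·1 = -0.2858.
u_3 = c_3 − 3.0641·e_1 + 0.2858·e_2 = (-3.2941, 0.8235, 0.0000).
‖u_3‖ = 3.3955, so e_3 = (-0.9701, 0.2425, 0.0000).

Q = [[-0.2357, -0.0572, -0.9701], [-0.9428, -0.2287, 0.2425], [0.2357, -0.9718, 0.0000]], R = [[4.2426, -4.7140, 3.0641], [0.0000, 1.9437, -0.2858], [0.0000, 0.0000, 3.3955]]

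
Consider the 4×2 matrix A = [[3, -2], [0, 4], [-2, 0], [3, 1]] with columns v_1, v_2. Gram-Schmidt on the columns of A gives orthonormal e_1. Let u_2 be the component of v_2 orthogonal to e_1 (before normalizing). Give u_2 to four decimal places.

u_2 = (-1.5909, 4.0000, -0.2727, 1.4091)

v_1 = (3, 0, -2, 3); ‖v_1‖ = 4.6904, so e_1 = (0.6396, 0.0000, -0.4264, 0.6396).
e_1·v_2 = 0.6396·(-2) + 0.0000·4 + (-0.4264)·0 + 0.6396·1 = -0.6396.
u_2 = v_2 + 0.6396·e_1 = (-1.5909, 4.0000, -0.2727, 1.4091).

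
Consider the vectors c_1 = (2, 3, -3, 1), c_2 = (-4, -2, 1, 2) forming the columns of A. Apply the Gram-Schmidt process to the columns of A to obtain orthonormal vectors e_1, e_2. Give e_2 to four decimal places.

e_2 = (-0.6910, -0.0111, -0.2452, 0.6799)

c_1 = (2, 3, -3, 1); ‖c_1‖ = 4.7958, so e_1 = (0.4170, 0.6255, -0.6255, 0.2085).
e_1·c_2 = 0.4170·(-4) + 0.6255·(-2) + (-0.6255)·1 + 0.2085·2 = -3.1277.
u_2 = c_2 + 3.1277·e_1 = (-2.6957, -0.0435, -0.9565, 2.6522).
‖u_2‖ = 3.9009, so e_2 = (-0.6910, -0.0111, -0.2452, 0.6799).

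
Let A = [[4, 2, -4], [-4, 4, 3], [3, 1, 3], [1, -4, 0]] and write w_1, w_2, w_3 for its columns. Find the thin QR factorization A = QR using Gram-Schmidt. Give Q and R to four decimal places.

Q = [[0.6172, 0.4825, -0.4843], [-0.6172, 0.5307, 0.1850], [0.4629, 0.2774, 0.8413], [0.1543, -0.6393, 0.1532]], R = [[6.4807, -1.3887, -2.9318], [0.0000, 5.9221, 0.4945], [0.0000, 0.0000, 5.0160]]

e_1 = w_1/‖w_1‖ = (4, -4, 3, 1)/6.4807 = (0.6172, -0.6172, 0.4629, 0.1543).
r_{12} = e_1·w_2 = -1.3887.
u_2 = w_2 + 1.3887·e_1 = (2.8571, 3.1429, 1.6429, -3.7857).
‖u_2‖ = 5.9221, so e_2 = (0.4825, 0.5307, 0.2774, -0.6393).
r_{13} = e_1·w_3 = -2.9318; r_{23} = e_2·w_3 = 0.4945.
u_3 = w_3 + 2.9318·e_1 − 0.4945·e_2 = (-2.4291, 0.9280, 4.2200, 0.7685).
‖u_3‖ = 5.0160, so e_3 = (-0.4843, 0.1850, 0.8413, 0.1532).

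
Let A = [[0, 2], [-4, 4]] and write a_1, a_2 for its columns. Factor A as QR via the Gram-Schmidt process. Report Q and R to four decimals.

q_1 = a_1/‖a_1‖ = (0, -4)/4.0000 = (0.0000, -1.0000).
r_{12} = q_1·a_2 = -4.0000.
u_2 = a_2 + 4.0000·q_1 = (2.0000, 0.0000).
‖u_2‖ = 2.0000, so q_2 = (1.0000, 0.0000).

Q = [[0.0000, 1.0000], [-1.0000, 0.0000]], R = [[4.0000, -4.0000], [0.0000, 2.0000]]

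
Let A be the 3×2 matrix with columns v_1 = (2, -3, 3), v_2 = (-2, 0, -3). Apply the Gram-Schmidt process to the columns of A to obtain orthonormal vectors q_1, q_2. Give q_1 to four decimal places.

q_1 = v_1/‖v_1‖ = (2, -3, 3)/4.6904 = (0.4264, -0.6396, 0.6396).

q_1 = (0.4264, -0.6396, 0.6396)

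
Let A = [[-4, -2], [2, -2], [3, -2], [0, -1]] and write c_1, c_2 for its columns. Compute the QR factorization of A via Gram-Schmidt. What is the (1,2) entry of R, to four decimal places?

e_1 = c_1/‖c_1‖ = (-4, 2, 3, 0)/5.3852 = (-0.7428, 0.3714, 0.5571, 0.0000).
r_{12} = e_1·c_2 = -0.3714.

r_{12} = -0.3714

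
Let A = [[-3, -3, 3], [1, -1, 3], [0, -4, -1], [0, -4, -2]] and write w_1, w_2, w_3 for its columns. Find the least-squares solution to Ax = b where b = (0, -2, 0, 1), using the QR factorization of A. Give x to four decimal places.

x = (-0.5362, 0.0545, -0.4877)

w_1 = (-3, 1, 0, 0); ‖w_1‖ = 3.1623, so q_1 = (-0.9487, 0.3162, 0.0000, 0.0000).
q_1·w_2 = (-0.9487)·(-3) + 0.3162·(-1) + 0.0000·(-4) + 0.0000·(-4) = 2.5298.
u_2 = w_2 − 2.5298·q_1 = (-0.6000, -1.8000, -4.0000, -4.0000).
‖u_2‖ = 5.9666, so q_2 = (-0.1006, -0.3017, -0.6704, -0.6704).
q_1·w_3 = (-0.9487)·3 + 0.3162·3 + 0.0000·(-1) + 0.0000·(-2) = -1.8974; q_2·w_3 = (-0.1006)·3 + (-0.3017)·3 + (-0.6704)·(-1) + (-0.6704)·(-2) = 0.8045.
u_3 = w_3 + 1.8974·q_1 − 0.8045·q_2 = (1.2809, 3.8427, -0.4607, -1.4607).
‖u_3‖ = 4.3305, so q_3 = (0.2958, 0.8874, -0.1064, -0.3373).
Qᵀb = (-0.6325, -0.0670, -2.1120).
Back-substitute: x_3 = -2.1120/4.3305 = -0.4877.
x_2 = (-0.0670 − 0.8045·(-0.4877))/5.9666 = 0.0545.
x_1 = (-0.6325 − 2.5298·0.0545 + 1.8974·(-0.4877))/3.1623 = -0.5362.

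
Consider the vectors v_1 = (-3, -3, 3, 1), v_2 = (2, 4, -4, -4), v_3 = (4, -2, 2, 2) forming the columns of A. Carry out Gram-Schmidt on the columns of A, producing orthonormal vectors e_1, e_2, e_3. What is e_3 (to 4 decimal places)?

e_3 = (0.6532, -0.4082, 0.4082, -0.4899)

e_1 = v_1/‖v_1‖ = (-3, -3, 3, 1)/5.2915 = (-0.5669, -0.5669, 0.5669, 0.1890).
r_{12} = e_1·v_2 = -6.4254.
u_2 = v_2 + 6.4254·e_1 = (-1.6429, 0.3571, -0.3571, -2.7857).
‖u_2‖ = 3.2733, so e_2 = (-0.5019, 0.1091, -0.1091, -0.8510).
r_{13} = e_1·v_3 = 0.3780; r_{23} = e_2·v_3 = -4.1461.
u_3 = v_3 − 0.3780·e_1 + 4.1461·e_2 = (2.1333, -1.3333, 1.3333, -1.6000).
‖u_3‖ = 3.2660, so e_3 = (0.6532, -0.4082, 0.4082, -0.4899).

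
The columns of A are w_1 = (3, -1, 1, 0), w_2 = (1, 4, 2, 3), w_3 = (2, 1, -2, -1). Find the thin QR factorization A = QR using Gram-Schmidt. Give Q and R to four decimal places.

e_1 = w_1/‖w_1‖ = (3, -1, 1, 0)/3.3166 = (0.9045, -0.3015, 0.3015, 0.0000).
r_{12} = e_1·w_2 = 0.3015.
u_2 = w_2 − 0.3015·e_1 = (0.7273, 4.0909, 1.9091, 3.0000).
‖u_2‖ = 5.4689, so e_2 = (0.1330, 0.7480, 0.3491, 0.5486).
r_{13} = e_1·w_3 = 0.9045; r_{23} = e_2·w_3 = -0.2327.
u_3 = w_3 − 0.9045·e_1 + 0.2327·e_2 = (1.2128, 1.4468, -2.1915, -0.8723).
‖u_3‖ = 3.0212, so e_3 = (0.4014, 0.4789, -0.7254, -0.2887).

Q = [[0.9045, 0.1330, 0.4014], [-0.3015, 0.7480, 0.4789], [0.3015, 0.3491, -0.7254], [0.0000, 0.5486, -0.2887]], R = [[3.3166, 0.3015, 0.9045], [0.0000, 5.4689, -0.2327], [0.0000, 0.0000, 3.0212]]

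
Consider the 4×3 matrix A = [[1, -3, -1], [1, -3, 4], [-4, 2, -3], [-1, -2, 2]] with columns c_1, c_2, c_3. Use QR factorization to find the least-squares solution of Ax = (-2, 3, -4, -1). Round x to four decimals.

x = (0.7507, 0.6464, 0.8841)

c_1 = (1, 1, -4, -1); ‖c_1‖ = 4.3589, so e_1 = (0.2294, 0.2294, -0.9177, -0.2294).
e_1·c_2 = 0.2294·(-3) + 0.2294·(-3) + (-0.9177)·2 + (-0.2294)·(-2) = -2.7530.
u_2 = c_2 + 2.7530·e_1 = (-2.3684, -2.3684, -0.5263, -2.6316).
‖u_2‖ = 4.2920, so e_2 = (-0.5518, -0.5518, -0.1226, -0.6131).
e_1·c_3 = 0.2294·(-1) + 0.2294·4 + (-0.9177)·(-3) + (-0.2294)·2 = 2.9824; e_2·c_3 = (-0.5518)·(-1) + (-0.5518)·4 + (-0.1226)·(-3) + (-0.6131)·2 = -2.5139.
u_3 = c_3 − 2.9824·e_1 + 2.5139·e_2 = (-3.0714, 1.9286, -0.5714, 1.1429).
‖u_3‖ = 3.8452, so e_3 = (-0.7988, 0.5016, -0.1486, 0.2972).
Qᵀb = (4.1295, 0.5518, 3.3994).
Back-substitute: x_3 = 3.3994/3.8452 = 0.8841.
x_2 = (0.5518 + 2.5139·0.8841)/4.2920 = 0.6464.
x_1 = (4.1295 + 2.7530·0.6464 − 2.9824·0.8841)/4.3589 = 0.7507.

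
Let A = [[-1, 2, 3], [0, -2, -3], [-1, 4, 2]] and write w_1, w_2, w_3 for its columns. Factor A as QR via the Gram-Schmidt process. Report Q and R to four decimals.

w_1 = (-1, 0, -1); ‖w_1‖ = 1.4142, so e_1 = (-0.7071, 0.0000, -0.7071).
e_1·w_2 = (-0.7071)·2 + 0.0000·(-2) + (-0.7071)·4 = -4.2426.
u_2 = w_2 + 4.2426·e_1 = (-1.0000, -2.0000, 1.0000).
‖u_2‖ = 2.4495, so e_2 = (-0.4082, -0.8165, 0.4082).
e_1·w_3 = (-0.7071)·3 + 0.0000·(-3) + (-0.7071)·2 = -3.5355; e_2·w_3 = (-0.4082)·3 + (-0.8165)·(-3) + 0.4082·2 = 2.0412.
u_3 = w_3 + 3.5355·e_1 − 2.0412·e_2 = (1.3333, -1.3333, -1.3333).
‖u_3‖ = 2.3094, so e_3 = (0.5774, -0.5774, -0.5774).

Q = [[-0.7071, -0.4082, 0.5774], [0.0000, -0.8165, -0.5774], [-0.7071, 0.4082, -0.5774]], R = [[1.4142, -4.2426, -3.5355], [0.0000, 2.4495, 2.0412], [0.0000, 0.0000, 2.3094]]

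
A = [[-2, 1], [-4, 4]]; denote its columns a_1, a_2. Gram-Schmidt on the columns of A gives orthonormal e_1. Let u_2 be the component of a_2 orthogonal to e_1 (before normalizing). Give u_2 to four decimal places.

e_1 = a_1/‖a_1‖ = (-2, -4)/4.4721 = (-0.4472, -0.8944).
r_{12} = e_1·a_2 = -4.0249.
u_2 = a_2 + 4.0249·e_1 = (-0.8000, 0.4000).

u_2 = (-0.8000, 0.4000)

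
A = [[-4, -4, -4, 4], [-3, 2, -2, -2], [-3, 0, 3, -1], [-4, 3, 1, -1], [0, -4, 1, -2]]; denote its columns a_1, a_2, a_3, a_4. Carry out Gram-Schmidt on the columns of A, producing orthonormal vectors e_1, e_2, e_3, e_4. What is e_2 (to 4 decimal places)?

e_1 = a_1/‖a_1‖ = (-4, -3, -3, -4, 0)/7.0711 = (-0.5657, -0.4243, -0.4243, -0.5657, 0.0000).
r_{12} = e_1·a_2 = -0.2828.
u_2 = a_2 + 0.2828·e_1 = (-4.1600, 1.8800, -0.1200, 2.8400, -4.0000).
‖u_2‖ = 6.7022, so e_2 = (-0.6207, 0.2805, -0.0179, 0.4237, -0.5968).

e_2 = (-0.6207, 0.2805, -0.0179, 0.4237, -0.5968)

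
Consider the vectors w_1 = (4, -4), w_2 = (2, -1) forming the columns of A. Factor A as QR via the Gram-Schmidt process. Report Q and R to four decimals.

Q = [[0.7071, 0.7071], [-0.7071, 0.7071]], R = [[5.6569, 2.1213], [0.0000, 0.7071]]

e_1 = w_1/‖w_1‖ = (4, -4)/5.6569 = (0.7071, -0.7071).
r_{12} = e_1·w_2 = 2.1213.
u_2 = w_2 − 2.1213·e_1 = (0.5000, 0.5000).
‖u_2‖ = 0.7071, so e_2 = (0.7071, 0.7071).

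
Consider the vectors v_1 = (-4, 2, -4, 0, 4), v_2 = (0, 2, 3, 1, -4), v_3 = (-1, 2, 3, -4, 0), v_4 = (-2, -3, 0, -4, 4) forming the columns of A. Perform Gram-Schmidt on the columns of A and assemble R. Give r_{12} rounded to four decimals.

q_1 = v_1/‖v_1‖ = (-4, 2, -4, 0, 4)/7.2111 = (-0.5547, 0.2774, -0.5547, 0.0000, 0.5547).
r_{12} = q_1·v_2 = -3.3282.

r_{12} = -3.3282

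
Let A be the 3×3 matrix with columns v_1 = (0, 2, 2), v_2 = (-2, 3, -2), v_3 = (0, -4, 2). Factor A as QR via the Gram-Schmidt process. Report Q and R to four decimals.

v_1 = (0, 2, 2); ‖v_1‖ = 2.8284, so e_1 = (0.0000, 0.7071, 0.7071).
e_1·v_2 = 0.0000·(-2) + 0.7071·3 + 0.7071·(-2) = 0.7071.
u_2 = v_2 − 0.7071·e_1 = (-2.0000, 2.5000, -2.5000).
‖u_2‖ = 4.0620, so e_2 = (-0.4924, 0.6155, -0.6155).
e_1·v_3 = 0.0000·0 + 0.7071·(-4) + 0.7071·2 = -1.4142; e_2·v_3 = (-0.4924)·0 + 0.6155·(-4) + (-0.6155)·2 = -3.6927.
u_3 = v_3 + 1.4142·e_1 + 3.6927·e_2 = (-1.8182, -0.7273, 0.7273).
‖u_3‖ = 2.0889, so e_3 = (-0.8704, -0.3482, 0.3482).

Q = [[0.0000, -0.4924, -0.8704], [0.7071, 0.6155, -0.3482], [0.7071, -0.6155, 0.3482]], R = [[2.8284, 0.7071, -1.4142], [0.0000, 4.0620, -3.6927], [0.0000, 0.0000, 2.0889]]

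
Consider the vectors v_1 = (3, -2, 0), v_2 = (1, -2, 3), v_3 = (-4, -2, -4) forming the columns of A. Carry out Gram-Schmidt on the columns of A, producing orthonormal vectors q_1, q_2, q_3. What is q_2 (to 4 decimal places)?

q_2 = (-0.1924, -0.2886, 0.9379)

v_1 = (3, -2, 0); ‖v_1‖ = 3.6056, so q_1 = (0.8321, -0.5547, 0.0000).
q_1·v_2 = 0.8321·1 + (-0.5547)·(-2) + 0.0000·3 = 1.9415.
u_2 = v_2 − 1.9415·q_1 = (-0.6154, -0.9231, 3.0000).
‖u_2‖ = 3.1986, so q_2 = (-0.1924, -0.2886, 0.9379).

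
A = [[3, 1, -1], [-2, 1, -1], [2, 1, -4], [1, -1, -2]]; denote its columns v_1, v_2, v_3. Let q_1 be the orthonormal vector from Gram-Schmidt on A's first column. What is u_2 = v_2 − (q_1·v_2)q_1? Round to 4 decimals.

u_2 = (0.6667, 1.2222, 0.7778, -1.1111)

v_1 = (3, -2, 2, 1); ‖v_1‖ = 4.2426, so q_1 = (0.7071, -0.4714, 0.4714, 0.2357).
q_1·v_2 = 0.7071·1 + (-0.4714)·1 + 0.4714·1 + 0.2357·(-1) = 0.4714.
u_2 = v_2 − 0.4714·q_1 = (0.6667, 1.2222, 0.7778, -1.1111).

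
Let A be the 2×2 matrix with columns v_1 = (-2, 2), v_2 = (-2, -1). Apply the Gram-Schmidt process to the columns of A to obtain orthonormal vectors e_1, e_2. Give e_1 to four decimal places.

v_1 = (-2, 2); ‖v_1‖ = 2.8284, so e_1 = (-0.7071, 0.7071).

e_1 = (-0.7071, 0.7071)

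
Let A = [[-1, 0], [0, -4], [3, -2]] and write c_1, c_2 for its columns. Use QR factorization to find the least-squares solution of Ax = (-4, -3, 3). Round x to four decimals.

c_1 = (-1, 0, 3); ‖c_1‖ = 3.1623, so e_1 = (-0.3162, 0.0000, 0.9487).
e_1·c_2 = (-0.3162)·0 + 0.0000·(-4) + 0.9487·(-2) = -1.8974.
u_2 = c_2 + 1.8974·e_1 = (-0.6000, -4.0000, -0.2000).
‖u_2‖ = 4.0497, so e_2 = (-0.1482, -0.9877, -0.0494).
Qᵀb = (4.1110, 3.4077).
Back-substitute: x_2 = 3.4077/4.0497 = 0.8415.
x_1 = (4.1110 + 1.8974·0.8415)/3.1623 = 1.8049.

x = (1.8049, 0.8415)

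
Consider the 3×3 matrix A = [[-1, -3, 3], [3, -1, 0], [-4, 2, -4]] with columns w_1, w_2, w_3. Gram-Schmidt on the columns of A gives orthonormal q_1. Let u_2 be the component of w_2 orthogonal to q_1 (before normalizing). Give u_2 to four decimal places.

w_1 = (-1, 3, -4); ‖w_1‖ = 5.0990, so q_1 = (-0.1961, 0.5883, -0.7845).
q_1·w_2 = (-0.1961)·(-3) + 0.5883·(-1) + (-0.7845)·2 = -1.5689.
u_2 = w_2 + 1.5689·q_1 = (-3.3077, -0.0769, 0.7692).

u_2 = (-3.3077, -0.0769, 0.7692)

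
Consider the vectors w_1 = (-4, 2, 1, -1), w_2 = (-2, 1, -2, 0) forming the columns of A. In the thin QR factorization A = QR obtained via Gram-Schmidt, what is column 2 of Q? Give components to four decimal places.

q_2 = (-0.2210, 0.1105, -0.9577, 0.1473)

w_1 = (-4, 2, 1, -1); ‖w_1‖ = 4.6904, so q_1 = (-0.8528, 0.4264, 0.2132, -0.2132).
q_1·w_2 = (-0.8528)·(-2) + 0.4264·1 + 0.2132·(-2) + (-0.2132)·0 = 1.7056.
u_2 = w_2 − 1.7056·q_1 = (-0.5455, 0.2727, -2.3636, 0.3636).
‖u_2‖ = 2.4680, so q_2 = (-0.2210, 0.1105, -0.9577, 0.1473).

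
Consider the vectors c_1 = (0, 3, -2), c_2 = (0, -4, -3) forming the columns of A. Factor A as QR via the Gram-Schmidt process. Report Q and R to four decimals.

q_1 = c_1/‖c_1‖ = (0, 3, -2)/3.6056 = (0.0000, 0.8321, -0.5547).
r_{12} = q_1·c_2 = -1.6641.
u_2 = c_2 + 1.6641·q_1 = (0.0000, -2.6154, -3.9231).
‖u_2‖ = 4.7150, so q_2 = (0.0000, -0.5547, -0.8321).

Q = [[0.0000, 0.0000], [0.8321, -0.5547], [-0.5547, -0.8321]], R = [[3.6056, -1.6641], [0.0000, 4.7150]]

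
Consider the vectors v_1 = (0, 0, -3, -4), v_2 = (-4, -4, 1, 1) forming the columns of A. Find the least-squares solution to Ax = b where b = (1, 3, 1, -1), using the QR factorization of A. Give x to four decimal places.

x = (-0.0974, -0.4906)

e_1 = v_1/‖v_1‖ = (0, 0, -3, -4)/5.0000 = (0.0000, 0.0000, -0.6000, -0.8000).
r_{12} = e_1·v_2 = -1.4000.
u_2 = v_2 + 1.4000·e_1 = (-4.0000, -4.0000, 0.1600, -0.1200).
‖u_2‖ = 5.6604, so e_2 = (-0.7067, -0.7067, 0.0283, -0.0212).
Qᵀb = (0.2000, -2.7772).
Back-substitute: x_2 = -2.7772/5.6604 = -0.4906.
x_1 = (0.2000 + 1.4000·(-0.4906))/5.0000 = -0.0974.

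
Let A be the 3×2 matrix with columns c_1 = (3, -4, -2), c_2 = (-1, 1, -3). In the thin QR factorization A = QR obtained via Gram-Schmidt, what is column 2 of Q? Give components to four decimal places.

q_2 = (-0.2707, 0.2603, -0.9268)

c_1 = (3, -4, -2); ‖c_1‖ = 5.3852, so q_1 = (0.5571, -0.7428, -0.3714).
q_1·c_2 = 0.5571·(-1) + (-0.7428)·1 + (-0.3714)·(-3) = -0.1857.
u_2 = c_2 + 0.1857·q_1 = (-0.8966, 0.8621, -3.0690).
‖u_2‖ = 3.3114, so q_2 = (-0.2707, 0.2603, -0.9268).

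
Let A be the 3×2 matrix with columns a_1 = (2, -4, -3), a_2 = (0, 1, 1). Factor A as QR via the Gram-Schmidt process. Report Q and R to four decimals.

a_1 = (2, -4, -3); ‖a_1‖ = 5.3852, so q_1 = (0.3714, -0.7428, -0.5571).
q_1·a_2 = 0.3714·0 + (-0.7428)·1 + (-0.5571)·1 = -1.2999.
u_2 = a_2 + 1.2999·q_1 = (0.4828, 0.0345, 0.2759).
‖u_2‖ = 0.5571, so q_2 = (0.8666, 0.0619, 0.4952).

Q = [[0.3714, 0.8666], [-0.7428, 0.0619], [-0.5571, 0.4952]], R = [[5.3852, -1.2999], [0.0000, 0.5571]]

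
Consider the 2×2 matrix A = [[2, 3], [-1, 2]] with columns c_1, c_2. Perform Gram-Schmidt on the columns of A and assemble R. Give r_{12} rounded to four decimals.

r_{12} = 1.7889

c_1 = (2, -1); ‖c_1‖ = 2.2361, so q_1 = (0.8944, -0.4472).
r_{12} = q_1·c_2 = 1.7889.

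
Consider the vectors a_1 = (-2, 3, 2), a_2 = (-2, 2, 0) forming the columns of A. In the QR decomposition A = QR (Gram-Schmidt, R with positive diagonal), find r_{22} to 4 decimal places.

a_1 = (-2, 3, 2); ‖a_1‖ = 4.1231, so q_1 = (-0.4851, 0.7276, 0.4851).
q_1·a_2 = (-0.4851)·(-2) + 0.7276·2 + 0.4851·0 = 2.4254.
u_2 = a_2 − 2.4254·q_1 = (-0.8235, 0.2353, -1.1765).
r_{22} = ‖u_2‖ = 1.4552.

r_{22} = 1.4552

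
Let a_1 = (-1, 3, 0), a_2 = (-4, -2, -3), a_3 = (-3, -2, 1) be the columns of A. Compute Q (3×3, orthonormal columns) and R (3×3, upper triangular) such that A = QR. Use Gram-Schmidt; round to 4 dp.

a_1 = (-1, 3, 0); ‖a_1‖ = 3.1623, so q_1 = (-0.3162, 0.9487, 0.0000).
q_1·a_2 = (-0.3162)·(-4) + 0.9487·(-2) + 0.0000·(-3) = -0.6325.
u_2 = a_2 + 0.6325·q_1 = (-4.2000, -1.4000, -3.0000).
‖u_2‖ = 5.3479, so q_2 = (-0.7854, -0.2618, -0.5610).
q_1·a_3 = (-0.3162)·(-3) + 0.9487·(-2) + 0.0000·1 = -0.9487; q_2·a_3 = (-0.7854)·(-3) + (-0.2618)·(-2) + (-0.5610)·1 = 2.3187.
u_3 = a_3 + 0.9487·q_1 − 2.3187·q_2 = (-1.4790, -0.4930, 2.3007).
‖u_3‖ = 2.7792, so q_3 = (-0.5322, -0.1774, 0.8278).

Q = [[-0.3162, -0.7854, -0.5322], [0.9487, -0.2618, -0.1774], [0.0000, -0.5610, 0.8278]], R = [[3.1623, -0.6325, -0.9487], [0.0000, 5.3479, 2.3187], [0.0000, 0.0000, 2.7792]]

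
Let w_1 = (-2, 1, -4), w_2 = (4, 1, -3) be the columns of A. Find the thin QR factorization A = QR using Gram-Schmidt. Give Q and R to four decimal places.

Q = [[-0.4364, 0.8987], [0.2182, 0.1530], [-0.8729, -0.4111]], R = [[4.5826, 1.0911], [0.0000, 4.9809]]

e_1 = w_1/‖w_1‖ = (-2, 1, -4)/4.5826 = (-0.4364, 0.2182, -0.8729).
r_{12} = e_1·w_2 = 1.0911.
u_2 = w_2 − 1.0911·e_1 = (4.4762, 0.7619, -2.0476).
‖u_2‖ = 4.9809, so e_2 = (0.8987, 0.1530, -0.4111).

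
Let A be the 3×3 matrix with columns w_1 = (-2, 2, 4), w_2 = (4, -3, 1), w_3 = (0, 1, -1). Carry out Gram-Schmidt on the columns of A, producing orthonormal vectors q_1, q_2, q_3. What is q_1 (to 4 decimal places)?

q_1 = w_1/‖w_1‖ = (-2, 2, 4)/4.8990 = (-0.4082, 0.4082, 0.8165).

q_1 = (-0.4082, 0.4082, 0.8165)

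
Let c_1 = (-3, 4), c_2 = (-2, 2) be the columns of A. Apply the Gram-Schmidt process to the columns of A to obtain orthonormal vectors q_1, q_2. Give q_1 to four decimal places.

q_1 = (-0.6000, 0.8000)

q_1 = c_1/‖c_1‖ = (-3, 4)/5.0000 = (-0.6000, 0.8000).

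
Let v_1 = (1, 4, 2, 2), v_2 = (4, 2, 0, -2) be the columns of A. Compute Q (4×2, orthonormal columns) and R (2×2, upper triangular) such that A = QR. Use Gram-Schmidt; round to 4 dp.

v_1 = (1, 4, 2, 2); ‖v_1‖ = 5.0000, so e_1 = (0.2000, 0.8000, 0.4000, 0.4000).
e_1·v_2 = 0.2000·4 + 0.8000·2 + 0.4000·0 + 0.4000·(-2) = 1.6000.
u_2 = v_2 − 1.6000·e_1 = (3.6800, 0.7200, -0.6400, -2.6400).
‖u_2‖ = 4.6303, so e_2 = (0.7948, 0.1555, -0.1382, -0.5702).

Q = [[0.2000, 0.7948], [0.8000, 0.1555], [0.4000, -0.1382], [0.4000, -0.5702]], R = [[5.0000, 1.6000], [0.0000, 4.6303]]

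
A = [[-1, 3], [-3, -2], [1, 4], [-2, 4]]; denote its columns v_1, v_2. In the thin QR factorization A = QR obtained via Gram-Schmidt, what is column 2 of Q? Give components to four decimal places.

q_2 = (0.4376, -0.3282, 0.6067, 0.5768)

v_1 = (-1, -3, 1, -2); ‖v_1‖ = 3.8730, so q_1 = (-0.2582, -0.7746, 0.2582, -0.5164).
q_1·v_2 = (-0.2582)·3 + (-0.7746)·(-2) + 0.2582·4 + (-0.5164)·4 = -0.2582.
u_2 = v_2 + 0.2582·q_1 = (2.9333, -2.2000, 4.0667, 3.8667).
‖u_2‖ = 6.7032, so q_2 = (0.4376, -0.3282, 0.6067, 0.5768).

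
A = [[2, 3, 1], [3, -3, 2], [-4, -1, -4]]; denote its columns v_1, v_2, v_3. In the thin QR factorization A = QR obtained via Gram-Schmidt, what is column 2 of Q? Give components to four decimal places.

q_2 = (0.6730, -0.7126, -0.1980)

v_1 = (2, 3, -4); ‖v_1‖ = 5.3852, so q_1 = (0.3714, 0.5571, -0.7428).
q_1·v_2 = 0.3714·3 + 0.5571·(-3) + (-0.7428)·(-1) = 0.1857.
u_2 = v_2 − 0.1857·q_1 = (2.9310, -3.1034, -0.8621).
‖u_2‖ = 4.3549, so q_2 = (0.6730, -0.7126, -0.1980).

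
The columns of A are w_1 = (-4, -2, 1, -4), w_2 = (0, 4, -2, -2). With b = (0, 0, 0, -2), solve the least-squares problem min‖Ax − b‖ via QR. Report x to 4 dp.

w_1 = (-4, -2, 1, -4); ‖w_1‖ = 6.0828, so q_1 = (-0.6576, -0.3288, 0.1644, -0.6576).
q_1·w_2 = (-0.6576)·0 + (-0.3288)·4 + 0.1644·(-2) + (-0.6576)·(-2) = -0.3288.
u_2 = w_2 + 0.3288·q_1 = (-0.2162, 3.8919, -1.9459, -2.2162).
‖u_2‖ = 4.8879, so q_2 = (-0.0442, 0.7962, -0.3981, -0.4534).
Qᵀb = (1.3152, 0.9068).
Back-substitute: x_2 = 0.9068/4.8879 = 0.1855.
x_1 = (1.3152 + 0.3288·0.1855)/6.0828 = 0.2262.

x = (0.2262, 0.1855)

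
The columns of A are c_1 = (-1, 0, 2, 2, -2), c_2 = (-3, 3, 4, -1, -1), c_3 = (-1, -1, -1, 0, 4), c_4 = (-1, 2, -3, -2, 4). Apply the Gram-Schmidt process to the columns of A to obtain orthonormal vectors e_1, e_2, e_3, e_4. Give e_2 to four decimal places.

c_1 = (-1, 0, 2, 2, -2); ‖c_1‖ = 3.6056, so e_1 = (-0.2774, 0.0000, 0.5547, 0.5547, -0.5547).
e_1·c_2 = (-0.2774)·(-3) + 0.0000·3 + 0.5547·4 + 0.5547·(-1) + (-0.5547)·(-1) = 3.0509.
u_2 = c_2 − 3.0509·e_1 = (-2.1538, 3.0000, 2.3077, -2.6923, 0.6923).
‖u_2‖ = 5.1665, so e_2 = (-0.4169, 0.5807, 0.4467, -0.5211, 0.1340).

e_2 = (-0.4169, 0.5807, 0.4467, -0.5211, 0.1340)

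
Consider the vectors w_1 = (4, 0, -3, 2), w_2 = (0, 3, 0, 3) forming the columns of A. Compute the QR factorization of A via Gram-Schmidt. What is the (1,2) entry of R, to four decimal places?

r_{12} = 1.1142

q_1 = w_1/‖w_1‖ = (4, 0, -3, 2)/5.3852 = (0.7428, 0.0000, -0.5571, 0.3714).
r_{12} = q_1·w_2 = 1.1142.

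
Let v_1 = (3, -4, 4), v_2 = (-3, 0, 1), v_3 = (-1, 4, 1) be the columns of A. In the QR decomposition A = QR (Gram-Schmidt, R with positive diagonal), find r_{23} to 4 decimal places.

v_1 = (3, -4, 4); ‖v_1‖ = 6.4031, so q_1 = (0.4685, -0.6247, 0.6247).
q_1·v_2 = 0.4685·(-3) + (-0.6247)·0 + 0.6247·1 = -0.7809.
u_2 = v_2 + 0.7809·q_1 = (-2.6341, -0.4878, 1.4878).
‖u_2‖ = 3.0644, so q_2 = (-0.8596, -0.1592, 0.4855).
r_{23} = q_2·v_3 = 0.7084.

r_{23} = 0.7084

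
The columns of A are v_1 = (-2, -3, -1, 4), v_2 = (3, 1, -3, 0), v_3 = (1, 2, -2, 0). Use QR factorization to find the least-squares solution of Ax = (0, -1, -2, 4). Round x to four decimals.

x = (0.8458, 0.2570, 0.4720)

v_1 = (-2, -3, -1, 4); ‖v_1‖ = 5.4772, so e_1 = (-0.3651, -0.5477, -0.1826, 0.7303).
e_1·v_2 = (-0.3651)·3 + (-0.5477)·1 + (-0.1826)·(-3) + 0.7303·0 = -1.0954.
u_2 = v_2 + 1.0954·e_1 = (2.6000, 0.4000, -3.2000, 0.8000).
‖u_2‖ = 4.2190, so e_2 = (0.6163, 0.0948, -0.7585, 0.1896).
e_1·v_3 = (-0.3651)·1 + (-0.5477)·2 + (-0.1826)·(-2) + 0.7303·0 = -1.0954; e_2·v_3 = 0.6163·1 + 0.0948·2 + (-0.7585)·(-2) + 0.1896·0 = 2.3228.
u_3 = v_3 + 1.0954·e_1 − 2.3228·e_2 = (-0.8315, 1.1798, -0.4382, 0.3596).
‖u_3‖ = 1.5506, so e_3 = (-0.5362, 0.7608, -0.2826, 0.2319).
Qᵀb = (3.8341, 2.1806, 0.7318).
Back-substitute: x_3 = 0.7318/1.5506 = 0.4720.
x_2 = (2.1806 − 2.3228·0.4720)/4.2190 = 0.2570.
x_1 = (3.8341 + 1.0954·0.2570 + 1.0954·0.4720)/5.4772 = 0.8458.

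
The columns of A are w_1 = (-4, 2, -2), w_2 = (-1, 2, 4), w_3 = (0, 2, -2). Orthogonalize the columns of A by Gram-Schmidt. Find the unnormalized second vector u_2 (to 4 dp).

u_2 = (-1.0000, 2.0000, 4.0000)

w_1 = (-4, 2, -2); ‖w_1‖ = 4.8990, so e_1 = (-0.8165, 0.4082, -0.4082).
e_1·w_2 = (-0.8165)·(-1) + 0.4082·2 + (-0.4082)·4 = 0.0000.
u_2 = w_2 + 0.0000·e_1 = (-1.0000, 2.0000, 4.0000).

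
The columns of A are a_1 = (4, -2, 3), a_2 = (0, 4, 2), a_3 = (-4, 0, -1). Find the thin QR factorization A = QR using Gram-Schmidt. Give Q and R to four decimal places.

Q = [[0.7428, 0.0619, -0.6667], [-0.3714, 0.8666, -0.3333], [0.5571, 0.4952, 0.6667]], R = [[5.3852, -0.3714, -3.5282], [0.0000, 4.4567, -0.7428], [0.0000, 0.0000, 2.0000]]

a_1 = (4, -2, 3); ‖a_1‖ = 5.3852, so q_1 = (0.7428, -0.3714, 0.5571).
q_1·a_2 = 0.7428·0 + (-0.3714)·4 + 0.5571·2 = -0.3714.
u_2 = a_2 + 0.3714·q_1 = (0.2759, 3.8621, 2.2069).
‖u_2‖ = 4.4567, so q_2 = (0.0619, 0.8666, 0.4952).
q_1·a_3 = 0.7428·(-4) + (-0.3714)·0 + 0.5571·(-1) = -3.5282; q_2·a_3 = 0.0619·(-4) + 0.8666·0 + 0.4952·(-1) = -0.7428.
u_3 = a_3 + 3.5282·q_1 + 0.7428·q_2 = (-1.3333, -0.6667, 1.3333).
‖u_3‖ = 2.0000, so q_3 = (-0.6667, -0.3333, 0.6667).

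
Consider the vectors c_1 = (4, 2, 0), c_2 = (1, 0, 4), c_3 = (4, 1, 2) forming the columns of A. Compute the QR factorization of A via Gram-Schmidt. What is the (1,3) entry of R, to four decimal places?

r_{13} = 4.0249

e_1 = c_1/‖c_1‖ = (4, 2, 0)/4.4721 = (0.8944, 0.4472, 0.0000).
r_{13} = e_1·c_3 = 4.0249.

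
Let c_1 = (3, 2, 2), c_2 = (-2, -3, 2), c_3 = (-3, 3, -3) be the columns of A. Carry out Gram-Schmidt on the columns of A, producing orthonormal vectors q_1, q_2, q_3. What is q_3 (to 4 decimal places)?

q_3 = (-0.6667, 0.6667, 0.3333)

c_1 = (3, 2, 2); ‖c_1‖ = 4.1231, so q_1 = (0.7276, 0.4851, 0.4851).
q_1·c_2 = 0.7276·(-2) + 0.4851·(-3) + 0.4851·2 = -1.9403.
u_2 = c_2 + 1.9403·q_1 = (-0.5882, -2.0588, 2.9412).
‖u_2‖ = 3.6380, so q_2 = (-0.1617, -0.5659, 0.8085).
q_1·c_3 = 0.7276·(-3) + 0.4851·3 + 0.4851·(-3) = -2.1828; q_2·c_3 = (-0.1617)·(-3) + (-0.5659)·3 + 0.8085·(-3) = -3.6380.
u_3 = c_3 + 2.1828·q_1 + 3.6380·q_2 = (-2.0000, 2.0000, 1.0000).
‖u_3‖ = 3.0000, so q_3 = (-0.6667, 0.6667, 0.3333).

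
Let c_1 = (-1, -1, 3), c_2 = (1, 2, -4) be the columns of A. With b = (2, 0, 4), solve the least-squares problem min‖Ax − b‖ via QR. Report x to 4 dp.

c_1 = (-1, -1, 3); ‖c_1‖ = 3.3166, so q_1 = (-0.3015, -0.3015, 0.9045).
q_1·c_2 = (-0.3015)·1 + (-0.3015)·2 + 0.9045·(-4) = -4.5227.
u_2 = c_2 + 4.5227·q_1 = (-0.3636, 0.6364, 0.0909).
‖u_2‖ = 0.7385, so q_2 = (-0.4924, 0.8616, 0.1231).
Qᵀb = (3.0151, -0.4924).
Back-substitute: x_2 = -0.4924/0.7385 = -0.6667.
x_1 = (3.0151 + 4.5227·(-0.6667))/3.3166 = 0.0000.

x = (0.0000, -0.6667)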